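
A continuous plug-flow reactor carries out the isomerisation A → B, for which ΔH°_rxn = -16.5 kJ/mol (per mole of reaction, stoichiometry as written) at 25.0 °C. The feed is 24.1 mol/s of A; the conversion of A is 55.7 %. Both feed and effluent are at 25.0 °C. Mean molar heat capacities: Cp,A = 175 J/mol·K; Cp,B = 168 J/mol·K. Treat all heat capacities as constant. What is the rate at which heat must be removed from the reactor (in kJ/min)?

Extent of reaction ξ = 0.557 × 24.1 = 13.424 mol/s
Reaction term: ξ·ΔH°_rxn = 13.424 × -16.5 = -221.49 kJ/s
Q = ΔH = -221.49 kJ/s = -221.49 kW
Heat removed = 13289 kJ/min

Q_out = 13300 kJ/min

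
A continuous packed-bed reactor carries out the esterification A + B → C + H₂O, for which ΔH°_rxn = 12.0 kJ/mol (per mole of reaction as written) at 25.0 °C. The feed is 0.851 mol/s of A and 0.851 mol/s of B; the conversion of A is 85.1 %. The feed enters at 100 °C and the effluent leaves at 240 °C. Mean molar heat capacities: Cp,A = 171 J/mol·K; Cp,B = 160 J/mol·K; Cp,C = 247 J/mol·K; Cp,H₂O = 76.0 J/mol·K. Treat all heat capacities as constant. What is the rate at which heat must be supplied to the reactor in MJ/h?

Q_in = 169 MJ/h

Extent of reaction ξ = 0.851 × 0.851 = 0.7242 mol/s
Reaction term: ξ·ΔH°_rxn = 0.7242 × 12.0 = 8.6904 kJ/s
Sensible, feed 100→25 °C: -21.126 kJ/s
Outlet flows (mol/s): A 0.1268, B 0.1268, C 0.7242, H₂O 0.7242
Sensible, products 25→240 °C: 59.316 kJ/s
Q = ΔH = 46.88 kJ/s = 46.88 kW
Heat supplied = 168.77 MJ/h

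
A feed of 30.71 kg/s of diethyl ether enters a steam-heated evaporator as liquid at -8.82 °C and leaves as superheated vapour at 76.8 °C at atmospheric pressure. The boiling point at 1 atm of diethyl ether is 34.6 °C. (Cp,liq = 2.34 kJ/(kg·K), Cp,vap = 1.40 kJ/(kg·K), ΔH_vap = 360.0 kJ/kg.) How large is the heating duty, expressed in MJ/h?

Q = 57600 MJ/h

liquid -8.82→34.6 °C: 101.6 kJ/kg
vaporisation at 34.6 °C: 360 kJ/kg
vapour 34.6→76.8 °C: 59.08 kJ/kg
Δh = 101.6 + 360 + 59.08 = 520.68 kJ/kg
Q = ṁ·Δh = 30.71 kg/s × 520.68 kJ/kg = 15990 kJ/s
|Q| = 15990 kW = 57565 MJ/h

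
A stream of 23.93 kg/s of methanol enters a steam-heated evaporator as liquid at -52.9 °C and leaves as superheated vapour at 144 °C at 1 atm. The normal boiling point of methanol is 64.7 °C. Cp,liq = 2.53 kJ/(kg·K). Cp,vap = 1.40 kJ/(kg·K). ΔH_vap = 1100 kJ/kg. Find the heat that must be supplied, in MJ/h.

liquid -52.9→64.7 °C: 297.53 kJ/kg
vaporisation at 64.7 °C: 1100 kJ/kg
vapour 64.7→144 °C: 111.02 kJ/kg
Δh = 297.53 + 1100 + 111.02 = 1508.5 kJ/kg
Q = ṁ·Δh = 23.93 kg/s × 1508.5 kJ/kg = 36100 kJ/s
|Q| = 36100 kW = 129960 MJ/h

Q = 130000 MJ/h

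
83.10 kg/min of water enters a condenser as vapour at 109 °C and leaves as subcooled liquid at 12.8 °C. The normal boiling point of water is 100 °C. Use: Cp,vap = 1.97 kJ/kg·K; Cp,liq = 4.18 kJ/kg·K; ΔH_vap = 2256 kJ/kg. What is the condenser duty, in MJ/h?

Q_c = 13200 MJ/h

vapour 109→100 °C: -17.73 kJ/kg
condensation at 100 °C: -2256 kJ/kg
liquid 100→12.8 °C: -364.5 kJ/kg
Δh = -17.73 + -2256 + -364.5 = -2638.2 kJ/kg
Q = ṁ·Δh = 83.10 kg/min × -2638.2 kJ/kg = -219240 kJ/min
|Q| = 3653.9 kW = 13154 MJ/h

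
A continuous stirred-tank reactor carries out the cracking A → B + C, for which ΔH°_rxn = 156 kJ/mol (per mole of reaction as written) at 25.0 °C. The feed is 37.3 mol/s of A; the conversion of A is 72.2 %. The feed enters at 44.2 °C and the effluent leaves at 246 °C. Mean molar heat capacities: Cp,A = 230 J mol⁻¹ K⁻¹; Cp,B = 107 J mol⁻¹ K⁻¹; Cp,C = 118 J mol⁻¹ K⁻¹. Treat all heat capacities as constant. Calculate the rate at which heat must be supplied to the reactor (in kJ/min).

Extent of reaction ξ = 0.722 × 37.3 = 26.931 mol/s
Reaction term: ξ·ΔH°_rxn = 26.931 × 156 = 4201.2 kJ/s
Sensible, feed 44.2→25 °C: -164.72 kJ/s
Outlet flows (mol/s): A 10.369, B 26.931, C 26.931
Sensible, products 25→246 °C: 1866.2 kJ/s
Q = ΔH = 5902.7 kJ/s = 5902.7 kW
Heat supplied = 354160 kJ/min

Q_in = 354000 kJ/min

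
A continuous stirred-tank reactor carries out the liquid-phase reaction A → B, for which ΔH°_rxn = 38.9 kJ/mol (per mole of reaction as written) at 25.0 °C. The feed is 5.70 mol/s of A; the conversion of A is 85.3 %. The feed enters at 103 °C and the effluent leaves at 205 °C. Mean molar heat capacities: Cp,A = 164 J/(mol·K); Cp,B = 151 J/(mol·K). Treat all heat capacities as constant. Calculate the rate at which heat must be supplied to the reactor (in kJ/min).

Q_in = 16400 kJ/min

Extent of reaction ξ = 0.853 × 5.70 = 4.8621 mol/s
Reaction term: ξ·ΔH°_rxn = 4.8621 × 38.9 = 189.14 kJ/s
Sensible, feed 103→25 °C: -72.914 kJ/s
Outlet flows (mol/s): A 0.8379, B 4.8621
Sensible, products 25→205 °C: 156.89 kJ/s
Q = ΔH = 273.11 kJ/s = 273.11 kW
Heat supplied = 16386 kJ/min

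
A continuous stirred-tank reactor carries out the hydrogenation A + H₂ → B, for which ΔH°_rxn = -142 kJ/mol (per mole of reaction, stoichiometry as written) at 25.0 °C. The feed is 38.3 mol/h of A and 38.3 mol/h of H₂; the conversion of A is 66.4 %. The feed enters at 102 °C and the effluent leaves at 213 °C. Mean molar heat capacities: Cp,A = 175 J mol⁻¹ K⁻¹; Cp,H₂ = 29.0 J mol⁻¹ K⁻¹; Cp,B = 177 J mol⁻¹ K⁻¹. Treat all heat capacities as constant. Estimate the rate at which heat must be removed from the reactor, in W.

Q_out = 798 W

Extent of reaction ξ = 0.664 × 38.3 = 25.431 mol/h
Reaction term: ξ·ΔH°_rxn = 25.431 × -142 = -3611.2 kJ/h
Sensible, feed 102→25 °C: -601.62 kJ/h
Outlet flows (mol/h): A 12.869, H₂ 12.869, B 25.431
Sensible, products 25→213 °C: 1339.8 kJ/h
Q = ΔH = -2873.1 kJ/h = -0.79807 kW
Heat removed = 798.07 W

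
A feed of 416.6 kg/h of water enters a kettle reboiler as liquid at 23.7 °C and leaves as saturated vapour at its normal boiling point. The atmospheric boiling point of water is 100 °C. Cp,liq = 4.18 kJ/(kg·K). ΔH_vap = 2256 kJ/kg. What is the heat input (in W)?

liquid 23.7→100 °C: 318.93 kJ/kg
vaporisation at 100 °C: 2256 kJ/kg
Δh = 318.93 + 2256 = 2574.9 kJ/kg
Q = ṁ·Δh = 416.6 kg/h × 2574.9 kJ/kg = 1.0727e+06 kJ/h
|Q| = 297.98 kW = 297980 W

Q = 298000 W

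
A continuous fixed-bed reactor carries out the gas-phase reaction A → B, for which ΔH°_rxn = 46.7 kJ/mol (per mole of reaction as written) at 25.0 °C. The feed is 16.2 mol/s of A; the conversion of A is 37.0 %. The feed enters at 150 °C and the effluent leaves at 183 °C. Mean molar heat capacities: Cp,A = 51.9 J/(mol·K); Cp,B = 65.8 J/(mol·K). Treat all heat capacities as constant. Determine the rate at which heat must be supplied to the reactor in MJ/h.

Extent of reaction ξ = 0.370 × 16.2 = 5.994 mol/s
Reaction term: ξ·ΔH°_rxn = 5.994 × 46.7 = 279.92 kJ/s
Sensible, feed 150→25 °C: -105.1 kJ/s
Outlet flows (mol/s): A 10.206, B 5.994
Sensible, products 25→183 °C: 146.01 kJ/s
Q = ΔH = 320.83 kJ/s = 320.83 kW
Heat supplied = 1155 MJ/h

Q_in = 1150 MJ/h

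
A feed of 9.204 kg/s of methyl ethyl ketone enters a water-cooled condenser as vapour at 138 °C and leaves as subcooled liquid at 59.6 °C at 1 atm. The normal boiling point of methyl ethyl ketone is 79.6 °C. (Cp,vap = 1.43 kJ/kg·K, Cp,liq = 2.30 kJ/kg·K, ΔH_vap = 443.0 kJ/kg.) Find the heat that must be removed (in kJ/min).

Q_c = 316000 kJ/min

vapour 138→79.6 °C: -83.512 kJ/kg
condensation at 79.6 °C: -443 kJ/kg
liquid 79.6→59.6 °C: -46 kJ/kg
Δh = -83.512 + -443 + -46 = -572.51 kJ/kg
Q = ṁ·Δh = 9.204 kg/s × -572.51 kJ/kg = -5269.4 kJ/s
|Q| = 5269.4 kW = 316160 kJ/min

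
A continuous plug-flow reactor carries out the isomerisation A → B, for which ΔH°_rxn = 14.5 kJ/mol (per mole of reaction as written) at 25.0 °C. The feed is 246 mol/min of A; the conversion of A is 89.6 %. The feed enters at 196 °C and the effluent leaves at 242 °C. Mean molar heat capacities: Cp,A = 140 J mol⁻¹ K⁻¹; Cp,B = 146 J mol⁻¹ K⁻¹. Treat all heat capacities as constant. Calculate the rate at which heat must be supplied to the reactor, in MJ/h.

Extent of reaction ξ = 0.896 × 246 = 220.42 mol/min
Reaction term: ξ·ΔH°_rxn = 220.42 × 14.5 = 3196 kJ/min
Sensible, feed 196→25 °C: -5889.2 kJ/min
Outlet flows (mol/min): A 25.584, B 220.42
Sensible, products 25→242 °C: 7760.5 kJ/min
Q = ΔH = 5067.3 kJ/min = 84.454 kW
Heat supplied = 304.04 MJ/h

Q_in = 304 MJ/h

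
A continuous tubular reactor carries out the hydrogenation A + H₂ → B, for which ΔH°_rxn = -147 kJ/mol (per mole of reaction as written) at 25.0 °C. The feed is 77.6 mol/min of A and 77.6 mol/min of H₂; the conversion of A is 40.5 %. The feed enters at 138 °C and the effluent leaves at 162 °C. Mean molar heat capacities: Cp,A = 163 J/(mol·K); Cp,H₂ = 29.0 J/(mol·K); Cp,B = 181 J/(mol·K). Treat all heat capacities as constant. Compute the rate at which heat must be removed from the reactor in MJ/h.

Extent of reaction ξ = 0.405 × 77.6 = 31.428 mol/min
Reaction term: ξ·ΔH°_rxn = 31.428 × -147 = -4619.9 kJ/min
Sensible, feed 138→25 °C: -1683.6 kJ/min
Outlet flows (mol/min): A 46.172, H₂ 46.172, B 31.428
Sensible, products 25→162 °C: 1993.8 kJ/min
Q = ΔH = -4309.7 kJ/min = -71.828 kW
Heat removed = 258.58 MJ/h

Q_out = 259 MJ/h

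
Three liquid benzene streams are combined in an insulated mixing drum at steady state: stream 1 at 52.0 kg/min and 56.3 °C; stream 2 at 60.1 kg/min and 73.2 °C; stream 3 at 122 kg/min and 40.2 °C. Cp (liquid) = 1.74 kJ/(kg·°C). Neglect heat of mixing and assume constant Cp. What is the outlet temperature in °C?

T_out = 52.2 °C

Adiabatic, steady state ⇒ Σ ṁᵢCp,ᵢ(T_out − Tᵢ) = 0
T_out = Σ ṁᵢCp,ᵢTᵢ / Σ ṁᵢCp,ᵢ
      = 21282 / 407.33 = 52.248 °C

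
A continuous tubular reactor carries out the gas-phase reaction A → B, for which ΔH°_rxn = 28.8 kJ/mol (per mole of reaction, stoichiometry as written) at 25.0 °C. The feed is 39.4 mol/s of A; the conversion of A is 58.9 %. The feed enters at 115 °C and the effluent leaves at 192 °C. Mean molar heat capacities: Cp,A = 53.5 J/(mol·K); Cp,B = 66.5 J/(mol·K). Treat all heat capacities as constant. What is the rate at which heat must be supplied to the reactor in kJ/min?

Q_in = 52900 kJ/min

Extent of reaction ξ = 0.589 × 39.4 = 23.207 mol/s
Reaction term: ξ·ΔH°_rxn = 23.207 × 28.8 = 668.35 kJ/s
Sensible, feed 115→25 °C: -189.71 kJ/s
Outlet flows (mol/s): A 16.193, B 23.207
Sensible, products 25→192 °C: 402.4 kJ/s
Q = ΔH = 881.04 kJ/s = 881.04 kW
Heat supplied = 52862 kJ/min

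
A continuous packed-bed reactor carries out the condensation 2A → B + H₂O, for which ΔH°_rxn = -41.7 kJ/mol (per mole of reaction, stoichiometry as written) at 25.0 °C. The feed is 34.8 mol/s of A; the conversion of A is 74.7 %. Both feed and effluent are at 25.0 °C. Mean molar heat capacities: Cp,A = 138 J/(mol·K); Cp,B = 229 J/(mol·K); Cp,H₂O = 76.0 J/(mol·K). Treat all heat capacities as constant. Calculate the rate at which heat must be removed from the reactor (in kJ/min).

Extent of reaction ξ = 0.747 × 34.8 / 2 = 12.998 mol/s
Reaction term: ξ·ΔH°_rxn = 12.998 × -41.7 = -542.01 kJ/s
Q = ΔH = -542.01 kJ/s = -542.01 kW
Heat removed = 32520 kJ/min

Q_out = 32500 kJ/min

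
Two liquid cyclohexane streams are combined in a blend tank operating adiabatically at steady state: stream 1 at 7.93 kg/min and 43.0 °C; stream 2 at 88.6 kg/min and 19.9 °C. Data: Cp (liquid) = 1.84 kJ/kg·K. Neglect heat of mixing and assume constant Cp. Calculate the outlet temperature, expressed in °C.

No heat crosses the boundary, so H_out = H_in.
Σ ṁᵢCp,ᵢTᵢ = 7.93×1.84×43.0 + 88.6×1.84×19.9 = 3871.6
Σ ṁᵢCp,ᵢ = 7.93×1.84 + 88.6×1.84 = 177.62
T_out = 3871.6 / 177.62 = 21.798 °C

T_out = 21.8 °C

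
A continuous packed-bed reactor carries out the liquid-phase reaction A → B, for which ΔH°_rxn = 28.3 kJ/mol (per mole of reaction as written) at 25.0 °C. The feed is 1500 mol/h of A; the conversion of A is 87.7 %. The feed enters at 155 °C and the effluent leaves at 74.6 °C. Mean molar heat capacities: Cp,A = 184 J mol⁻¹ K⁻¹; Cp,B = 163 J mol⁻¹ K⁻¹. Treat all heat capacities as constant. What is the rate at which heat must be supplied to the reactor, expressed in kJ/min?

Extent of reaction ξ = 0.877 × 1500 = 1315.5 mol/h
Reaction term: ξ·ΔH°_rxn = 1315.5 × 28.3 = 37229 kJ/h
Sensible, feed 155→25 °C: -35880 kJ/h
Outlet flows (mol/h): A 184.5, B 1315.5
Sensible, products 25→74.6 °C: 12319 kJ/h
Q = ΔH = 13668 kJ/h = 3.7967 kW
Heat supplied = 227.8 kJ/min

Q_in = 228 kJ/min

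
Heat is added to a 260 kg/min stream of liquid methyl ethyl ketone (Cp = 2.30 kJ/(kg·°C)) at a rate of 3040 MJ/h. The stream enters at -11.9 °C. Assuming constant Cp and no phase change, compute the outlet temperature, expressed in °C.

T_out = 72.8 °C

Q = 3040 MJ/h = 50667 kJ/min
ΔT = Q/(ṁ·Cp) = 50667/(260×2.30) = 84.727 K
T_out = -11.9 + 84.727 = 72.827 °C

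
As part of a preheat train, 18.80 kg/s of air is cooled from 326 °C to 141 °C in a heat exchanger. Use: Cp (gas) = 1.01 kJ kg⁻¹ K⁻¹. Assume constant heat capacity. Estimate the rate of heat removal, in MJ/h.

Q = ṁ·Cp·ΔT = 18.80 × 1.01 × (141 − 326) = -3512.8 kJ/s
Cooling duty = 12646 MJ/h

Q_c = 12600 MJ/h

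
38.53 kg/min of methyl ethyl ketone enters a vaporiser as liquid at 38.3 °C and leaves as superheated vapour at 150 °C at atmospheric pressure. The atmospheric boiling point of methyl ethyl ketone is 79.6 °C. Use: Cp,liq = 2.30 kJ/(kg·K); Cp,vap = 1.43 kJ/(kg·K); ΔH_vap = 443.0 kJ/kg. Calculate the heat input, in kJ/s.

Q = 410 kJ/s

liquid 38.3→79.6 °C: 94.99 kJ/kg
vaporisation at 79.6 °C: 443 kJ/kg
vapour 79.6→150 °C: 100.67 kJ/kg
Δh = 94.99 + 443 + 100.67 = 638.66 kJ/kg
Q = ṁ·Δh = 38.53 kg/min × 638.66 kJ/kg = 24608 kJ/min
|Q| = 410.13 kW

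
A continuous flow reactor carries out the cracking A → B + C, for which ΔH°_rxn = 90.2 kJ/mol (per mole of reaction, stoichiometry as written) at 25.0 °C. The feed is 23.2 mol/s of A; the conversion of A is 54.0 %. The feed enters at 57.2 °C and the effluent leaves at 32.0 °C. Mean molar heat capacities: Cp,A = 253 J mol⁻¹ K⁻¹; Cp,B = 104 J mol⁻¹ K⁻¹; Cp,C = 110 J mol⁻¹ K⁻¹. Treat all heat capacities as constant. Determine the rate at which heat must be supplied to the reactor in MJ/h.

Extent of reaction ξ = 0.540 × 23.2 = 12.528 mol/s
Reaction term: ξ·ΔH°_rxn = 12.528 × 90.2 = 1130 kJ/s
Sensible, feed 57.2→25 °C: -189 kJ/s
Outlet flows (mol/s): A 10.672, B 12.528, C 12.528
Sensible, products 25→32.0 °C: 37.667 kJ/s
Q = ΔH = 978.69 kJ/s = 978.69 kW
Heat supplied = 3523.3 MJ/h

Q_in = 3520 MJ/h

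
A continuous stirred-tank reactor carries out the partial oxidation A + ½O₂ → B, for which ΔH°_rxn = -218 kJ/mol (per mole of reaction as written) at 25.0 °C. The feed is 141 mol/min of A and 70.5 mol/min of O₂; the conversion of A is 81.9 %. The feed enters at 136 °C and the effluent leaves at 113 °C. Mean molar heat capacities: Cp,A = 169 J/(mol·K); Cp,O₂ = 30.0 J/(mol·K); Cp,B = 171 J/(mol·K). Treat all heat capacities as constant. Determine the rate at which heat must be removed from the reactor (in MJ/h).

Extent of reaction ξ = 0.819 × 141 = 115.48 mol/min
Reaction term: ξ·ΔH°_rxn = 115.48 × -218 = -25174 kJ/min
Sensible, feed 136→25 °C: -2879.8 kJ/min
Outlet flows (mol/min): A 25.521, O₂ 12.761, B 115.48
Sensible, products 25→113 °C: 2151 kJ/min
Q = ΔH = -25903 kJ/min = -431.72 kW
Heat removed = 1554.2 MJ/h

Q_out = 1550 MJ/h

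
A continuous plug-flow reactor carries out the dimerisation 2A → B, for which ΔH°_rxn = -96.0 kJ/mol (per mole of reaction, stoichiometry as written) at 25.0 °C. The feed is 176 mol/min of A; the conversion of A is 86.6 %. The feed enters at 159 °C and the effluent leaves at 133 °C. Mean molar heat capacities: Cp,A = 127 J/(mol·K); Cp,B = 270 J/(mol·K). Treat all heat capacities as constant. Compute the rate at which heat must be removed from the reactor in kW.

Extent of reaction ξ = 0.866 × 176 / 2 = 76.208 mol/min
Reaction term: ξ·ΔH°_rxn = 76.208 × -96.0 = -7316 kJ/min
Sensible, feed 159→25 °C: -2995.2 kJ/min
Outlet flows (mol/min): A 23.584, B 76.208
Sensible, products 25→133 °C: 2545.7 kJ/min
Q = ΔH = -7765.4 kJ/min = -129.42 kW
Heat removed = 129.42 kW

Q_out = 129 kW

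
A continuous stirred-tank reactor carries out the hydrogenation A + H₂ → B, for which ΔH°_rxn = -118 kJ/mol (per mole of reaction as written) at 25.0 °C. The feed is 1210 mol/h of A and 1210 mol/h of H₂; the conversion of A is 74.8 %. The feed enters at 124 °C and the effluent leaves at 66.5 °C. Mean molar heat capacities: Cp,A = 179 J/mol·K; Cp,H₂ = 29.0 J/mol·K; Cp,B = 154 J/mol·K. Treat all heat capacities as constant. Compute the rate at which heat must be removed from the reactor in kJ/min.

Q_out = 2050 kJ/min

Extent of reaction ξ = 0.748 × 1210 = 905.08 mol/h
Reaction term: ξ·ΔH°_rxn = 905.08 × -118 = -106800 kJ/h
Sensible, feed 124→25 °C: -24916 kJ/h
Outlet flows (mol/h): A 304.92, H₂ 304.92, B 905.08
Sensible, products 25→66.5 °C: 8416.4 kJ/h
Q = ΔH = -123300 kJ/h = -34.25 kW
Heat removed = 2055 kJ/min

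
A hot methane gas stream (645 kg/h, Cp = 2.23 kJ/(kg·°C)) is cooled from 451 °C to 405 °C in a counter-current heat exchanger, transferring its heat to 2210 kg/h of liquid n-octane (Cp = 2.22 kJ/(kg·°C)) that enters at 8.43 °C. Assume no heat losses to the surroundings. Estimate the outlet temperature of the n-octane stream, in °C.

Heat released by hot stream: Q = 645 × 2.23 × (451 − 405) = 66164 kJ/h
Energy balance on cold side (adiabatic exchanger): Q = ṁ_c·Cp_c·(T_c,out − T_c,in)
T_c,out = 8.43 + 66164/(2210 × 2.22) = 21.916 °C

T_c,out = 21.9 °C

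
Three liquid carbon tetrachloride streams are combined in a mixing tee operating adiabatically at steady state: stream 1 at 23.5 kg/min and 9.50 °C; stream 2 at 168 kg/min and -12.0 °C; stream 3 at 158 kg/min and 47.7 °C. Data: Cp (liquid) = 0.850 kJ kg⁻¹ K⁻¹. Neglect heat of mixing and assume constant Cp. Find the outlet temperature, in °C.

No heat crosses the boundary, so H_out = H_in.
T_out = Σ ṁᵢCp,ᵢTᵢ / Σ ṁᵢCp,ᵢ
      = 4882.3 / 297.07 = 16.434 °C

T_out = 16.4 °C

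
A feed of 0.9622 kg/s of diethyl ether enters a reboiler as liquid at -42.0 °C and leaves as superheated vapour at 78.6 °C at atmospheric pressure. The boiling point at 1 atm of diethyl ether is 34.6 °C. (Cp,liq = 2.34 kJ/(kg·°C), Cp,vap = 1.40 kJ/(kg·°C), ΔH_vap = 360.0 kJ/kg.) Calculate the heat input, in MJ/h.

Q = 2080 MJ/h

liquid -42.0→34.6 °C: 179.24 kJ/kg
vaporisation at 34.6 °C: 360 kJ/kg
vapour 34.6→78.6 °C: 61.6 kJ/kg
Δh = 179.24 + 360 + 61.6 = 600.84 kJ/kg
Q = ṁ·Δh = 0.9622 kg/s × 600.84 kJ/kg = 578.13 kJ/s
|Q| = 578.13 kW = 2081.3 MJ/h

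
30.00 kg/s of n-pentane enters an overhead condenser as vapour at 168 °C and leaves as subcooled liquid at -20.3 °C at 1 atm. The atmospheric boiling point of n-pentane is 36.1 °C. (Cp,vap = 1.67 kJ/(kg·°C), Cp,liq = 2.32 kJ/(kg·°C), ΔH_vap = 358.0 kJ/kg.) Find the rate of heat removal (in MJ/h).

Q_c = 76600 MJ/h

vapour 168→36.1 °C: -220.27 kJ/kg
condensation at 36.1 °C: -358 kJ/kg
liquid 36.1→-20.3 °C: -130.85 kJ/kg
Δh = -220.27 + -358 + -130.85 = -709.12 kJ/kg
Q = ṁ·Δh = 30.00 kg/s × -709.12 kJ/kg = -21274 kJ/s
|Q| = 21274 kW = 76585 MJ/h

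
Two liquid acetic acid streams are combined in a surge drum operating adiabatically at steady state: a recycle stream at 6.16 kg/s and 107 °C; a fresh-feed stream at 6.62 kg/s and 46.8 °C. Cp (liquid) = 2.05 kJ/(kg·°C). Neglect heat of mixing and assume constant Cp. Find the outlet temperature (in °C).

Adiabatic, steady state ⇒ Σ ṁᵢCp,ᵢ(T_out − Tᵢ) = 0
Σ ṁᵢCp,ᵢTᵢ = 6.16×2.05×107 + 6.62×2.05×46.8 = 1986.3
Σ ṁᵢCp,ᵢ = 6.16×2.05 + 6.62×2.05 = 26.199
T_out = 1986.3 / 26.199 = 75.817 °C

T_out = 75.8 °C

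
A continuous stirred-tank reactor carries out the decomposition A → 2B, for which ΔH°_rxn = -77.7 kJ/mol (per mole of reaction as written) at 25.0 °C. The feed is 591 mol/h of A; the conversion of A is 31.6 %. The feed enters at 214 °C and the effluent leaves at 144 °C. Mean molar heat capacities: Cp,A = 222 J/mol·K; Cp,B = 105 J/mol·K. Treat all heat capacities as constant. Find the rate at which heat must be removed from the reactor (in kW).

Q_out = 6.66 kW

Extent of reaction ξ = 0.316 × 591 = 186.76 mol/h
Reaction term: ξ·ΔH°_rxn = 186.76 × -77.7 = -14511 kJ/h
Sensible, feed 214→25 °C: -24797 kJ/h
Outlet flows (mol/h): A 404.24, B 373.51
Sensible, products 25→144 °C: 15346 kJ/h
Q = ΔH = -23962 kJ/h = -6.656 kW
Heat removed = 6.656 kW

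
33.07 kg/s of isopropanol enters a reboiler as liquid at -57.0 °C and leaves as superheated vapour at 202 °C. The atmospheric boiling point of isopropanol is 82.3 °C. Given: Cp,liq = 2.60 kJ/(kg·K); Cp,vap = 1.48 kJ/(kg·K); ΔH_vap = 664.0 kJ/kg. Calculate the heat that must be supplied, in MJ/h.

Q = 143000 MJ/h

liquid -57.0→82.3 °C: 362.18 kJ/kg
vaporisation at 82.3 °C: 664 kJ/kg
vapour 82.3→202 °C: 177.16 kJ/kg
Δh = 362.18 + 664 + 177.16 = 1203.3 kJ/kg
Q = ṁ·Δh = 33.07 kg/s × 1203.3 kJ/kg = 39794 kJ/s
|Q| = 39794 kW = 143260 MJ/h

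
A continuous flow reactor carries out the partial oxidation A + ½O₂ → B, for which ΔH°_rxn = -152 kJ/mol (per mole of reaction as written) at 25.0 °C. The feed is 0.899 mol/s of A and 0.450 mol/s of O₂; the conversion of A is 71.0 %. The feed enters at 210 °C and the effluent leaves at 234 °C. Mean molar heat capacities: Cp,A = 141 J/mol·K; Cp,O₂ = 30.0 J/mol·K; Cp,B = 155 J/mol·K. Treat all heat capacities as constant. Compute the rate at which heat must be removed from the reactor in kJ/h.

Q_out = 338000 kJ/h

Extent of reaction ξ = 0.710 × 0.899 = 0.63829 mol/s
Reaction term: ξ·ΔH°_rxn = 0.63829 × -152 = -97.02 kJ/s
Sensible, feed 210→25 °C: -25.948 kJ/s
Outlet flows (mol/s): A 0.26071, O₂ 0.13085, B 0.63829
Sensible, products 25→234 °C: 29.181 kJ/s
Q = ΔH = -93.787 kJ/s = -93.787 kW
Heat removed = 337630 kJ/h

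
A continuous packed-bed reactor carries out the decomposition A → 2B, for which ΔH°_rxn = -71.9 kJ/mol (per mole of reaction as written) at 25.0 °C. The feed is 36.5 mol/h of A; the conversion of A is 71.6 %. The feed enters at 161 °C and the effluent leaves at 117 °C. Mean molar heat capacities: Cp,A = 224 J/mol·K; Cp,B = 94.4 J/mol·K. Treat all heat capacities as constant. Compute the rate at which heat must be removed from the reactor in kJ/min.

Extent of reaction ξ = 0.716 × 36.5 = 26.134 mol/h
Reaction term: ξ·ΔH°_rxn = 26.134 × -71.9 = -1879 kJ/h
Sensible, feed 161→25 °C: -1111.9 kJ/h
Outlet flows (mol/h): A 10.366, B 52.268
Sensible, products 25→117 °C: 667.56 kJ/h
Q = ΔH = -2323.4 kJ/h = -0.64539 kW
Heat removed = 38.724 kJ/min

Q_out = 38.7 kJ/min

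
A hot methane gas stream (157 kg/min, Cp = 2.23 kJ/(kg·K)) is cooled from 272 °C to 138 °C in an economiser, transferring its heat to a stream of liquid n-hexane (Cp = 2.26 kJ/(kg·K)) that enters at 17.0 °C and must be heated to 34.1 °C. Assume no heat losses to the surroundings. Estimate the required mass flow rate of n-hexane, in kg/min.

ṁ_c = 1210 kg/min

Heat released by hot stream: Q = 157 × 2.23 × (272 − 138) = 46915 kJ/min
Energy balance on cold side (adiabatic exchanger): Q = ṁ_c·Cp_c·(T_c,out − T_c,in)
ṁ_c = 46915 / [2.26 × (34.1 − 17.0)] = 1214 kg/min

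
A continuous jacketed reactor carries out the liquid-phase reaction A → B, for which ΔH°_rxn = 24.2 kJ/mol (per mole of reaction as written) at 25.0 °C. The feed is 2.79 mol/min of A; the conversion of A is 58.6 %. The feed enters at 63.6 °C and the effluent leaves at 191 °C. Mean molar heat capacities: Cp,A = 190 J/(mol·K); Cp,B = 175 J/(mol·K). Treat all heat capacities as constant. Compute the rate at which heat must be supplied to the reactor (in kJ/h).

Q_in = 6180 kJ/h

Extent of reaction ξ = 0.586 × 2.79 = 1.6349 mol/min
Reaction term: ξ·ΔH°_rxn = 1.6349 × 24.2 = 39.566 kJ/min
Sensible, feed 63.6→25 °C: -20.462 kJ/min
Outlet flows (mol/min): A 1.1551, B 1.6349
Sensible, products 25→191 °C: 83.926 kJ/min
Q = ΔH = 103.03 kJ/min = 1.7172 kW
Heat supplied = 6181.8 kJ/h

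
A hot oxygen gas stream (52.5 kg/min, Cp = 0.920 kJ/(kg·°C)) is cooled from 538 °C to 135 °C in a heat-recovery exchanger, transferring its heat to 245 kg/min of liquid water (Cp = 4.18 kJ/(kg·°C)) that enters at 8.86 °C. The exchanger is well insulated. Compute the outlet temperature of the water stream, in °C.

Heat released by hot stream: Q = 52.5 × 0.920 × (538 − 135) = 19465 kJ/min
Energy balance on cold side (adiabatic exchanger): Q = ṁ_c·Cp_c·(T_c,out − T_c,in)
T_c,out = 8.86 + 19465/(245 × 4.18) = 27.867 °C

T_c,out = 27.9 °C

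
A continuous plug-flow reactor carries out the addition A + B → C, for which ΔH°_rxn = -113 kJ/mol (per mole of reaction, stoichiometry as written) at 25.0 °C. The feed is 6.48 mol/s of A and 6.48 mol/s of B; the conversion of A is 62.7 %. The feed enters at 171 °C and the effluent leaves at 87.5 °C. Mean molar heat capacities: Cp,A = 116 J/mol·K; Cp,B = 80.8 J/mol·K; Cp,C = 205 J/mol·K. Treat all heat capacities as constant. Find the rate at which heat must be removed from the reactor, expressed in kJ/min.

Q_out = 33800 kJ/min

Extent of reaction ξ = 0.627 × 6.48 = 4.063 mol/s
Reaction term: ξ·ΔH°_rxn = 4.063 × -113 = -459.11 kJ/s
Sensible, feed 171→25 °C: -186.19 kJ/s
Outlet flows (mol/s): A 2.417, B 2.417, C 4.063
Sensible, products 25→87.5 °C: 81.786 kJ/s
Q = ΔH = -563.52 kJ/s = -563.52 kW
Heat removed = 33811 kJ/min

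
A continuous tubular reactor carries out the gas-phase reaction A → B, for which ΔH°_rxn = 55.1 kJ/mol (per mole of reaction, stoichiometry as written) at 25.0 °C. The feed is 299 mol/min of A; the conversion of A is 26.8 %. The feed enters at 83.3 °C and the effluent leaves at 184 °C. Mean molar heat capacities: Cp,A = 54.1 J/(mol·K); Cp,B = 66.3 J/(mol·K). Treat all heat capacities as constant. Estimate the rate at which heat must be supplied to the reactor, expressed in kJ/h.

Extent of reaction ξ = 0.268 × 299 = 80.132 mol/min
Reaction term: ξ·ΔH°_rxn = 80.132 × 55.1 = 4415.3 kJ/min
Sensible, feed 83.3→25 °C: -943.05 kJ/min
Outlet flows (mol/min): A 218.87, B 80.132
Sensible, products 25→184 °C: 2727.4 kJ/min
Q = ΔH = 6199.6 kJ/min = 103.33 kW
Heat supplied = 371980 kJ/h

Q_in = 372000 kJ/h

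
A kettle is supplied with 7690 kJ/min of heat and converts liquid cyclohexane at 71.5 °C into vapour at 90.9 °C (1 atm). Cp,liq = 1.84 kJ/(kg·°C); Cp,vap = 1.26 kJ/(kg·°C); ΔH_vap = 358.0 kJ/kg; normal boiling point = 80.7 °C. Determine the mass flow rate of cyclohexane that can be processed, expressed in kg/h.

Δh = 1.84×(80.7−71.5) + 358.0 + 1.26×(90.9−80.7) = 387.78 kJ/kg
Q = 7690 kJ/min = 128.17 kJ/s = 461400 kJ/h
ṁ = Q/Δh = 461400 / 387.78 = 1189.8 kg/h

ṁ = 1190 kg/h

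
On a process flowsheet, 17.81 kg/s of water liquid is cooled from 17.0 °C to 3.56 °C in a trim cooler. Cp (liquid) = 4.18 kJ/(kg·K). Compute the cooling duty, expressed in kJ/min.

Q_c = 60000 kJ/min

Q = ṁ·Cp·ΔT = 17.81 × 4.18 × (3.56 − 17.0) = -1000.6 kJ/s
Cooling duty = 60033 kJ/min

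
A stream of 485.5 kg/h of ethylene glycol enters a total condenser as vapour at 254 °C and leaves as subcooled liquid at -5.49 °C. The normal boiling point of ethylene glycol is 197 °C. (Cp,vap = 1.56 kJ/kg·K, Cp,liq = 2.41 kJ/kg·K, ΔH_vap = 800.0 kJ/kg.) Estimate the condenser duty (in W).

vapour 254→197 °C: -88.92 kJ/kg
condensation at 197 °C: -800 kJ/kg
liquid 197→-5.49 °C: -488 kJ/kg
Δh = -88.92 + -800 + -488 = -1376.9 kJ/kg
Q = ṁ·Δh = 485.5 kg/h × -1376.9 kJ/kg = -668500 kJ/h
|Q| = 185.69 kW = 185690 W

Q_c = 186000 W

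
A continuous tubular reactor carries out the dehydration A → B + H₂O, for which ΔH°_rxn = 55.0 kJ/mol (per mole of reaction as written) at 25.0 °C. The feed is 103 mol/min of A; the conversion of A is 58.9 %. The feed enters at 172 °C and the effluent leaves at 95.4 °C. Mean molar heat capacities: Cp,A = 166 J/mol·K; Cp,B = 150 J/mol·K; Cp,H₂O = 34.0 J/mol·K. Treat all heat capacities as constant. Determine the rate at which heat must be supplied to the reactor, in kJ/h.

Q_in = 126000 kJ/h

Extent of reaction ξ = 0.589 × 103 = 60.667 mol/min
Reaction term: ξ·ΔH°_rxn = 60.667 × 55.0 = 3336.7 kJ/min
Sensible, feed 172→25 °C: -2513.4 kJ/min
Outlet flows (mol/min): A 42.333, B 60.667, H₂O 60.667
Sensible, products 25→95.4 °C: 1280.6 kJ/min
Q = ΔH = 2103.9 kJ/min = 35.064 kW
Heat supplied = 126230 kJ/h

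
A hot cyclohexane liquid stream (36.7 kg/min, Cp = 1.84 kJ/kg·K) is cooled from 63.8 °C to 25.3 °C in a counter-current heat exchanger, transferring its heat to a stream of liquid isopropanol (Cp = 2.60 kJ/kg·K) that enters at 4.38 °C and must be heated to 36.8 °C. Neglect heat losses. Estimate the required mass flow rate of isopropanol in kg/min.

ṁ_c = 30.8 kg/min

Heat released by hot stream: Q = 36.7 × 1.84 × (63.8 − 25.3) = 2599.8 kJ/min
Energy balance on cold side (adiabatic exchanger): Q = ṁ_c·Cp_c·(T_c,out − T_c,in)
ṁ_c = 2599.8 / [2.60 × (36.8 − 4.38)] = 30.843 kg/min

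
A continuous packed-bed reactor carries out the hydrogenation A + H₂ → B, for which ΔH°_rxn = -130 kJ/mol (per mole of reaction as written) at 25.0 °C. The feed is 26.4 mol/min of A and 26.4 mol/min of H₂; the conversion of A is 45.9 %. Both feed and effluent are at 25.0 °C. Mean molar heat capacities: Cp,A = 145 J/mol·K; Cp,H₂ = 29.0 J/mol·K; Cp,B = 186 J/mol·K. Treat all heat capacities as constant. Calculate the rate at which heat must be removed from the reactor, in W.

Q_out = 26300 W

Extent of reaction ξ = 0.459 × 26.4 = 12.118 mol/min
Reaction term: ξ·ΔH°_rxn = 12.118 × -130 = -1575.3 kJ/min
Q = ΔH = -1575.3 kJ/min = -26.255 kW
Heat removed = 26255 W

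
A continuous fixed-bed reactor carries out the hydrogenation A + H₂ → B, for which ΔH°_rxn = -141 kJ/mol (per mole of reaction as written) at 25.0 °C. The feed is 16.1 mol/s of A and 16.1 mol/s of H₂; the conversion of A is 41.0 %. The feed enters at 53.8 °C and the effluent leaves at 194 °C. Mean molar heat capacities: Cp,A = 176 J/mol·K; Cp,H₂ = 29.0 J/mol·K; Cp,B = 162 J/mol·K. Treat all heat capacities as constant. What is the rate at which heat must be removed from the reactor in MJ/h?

Q_out = 1860 MJ/h

Extent of reaction ξ = 0.410 × 16.1 = 6.601 mol/s
Reaction term: ξ·ΔH°_rxn = 6.601 × -141 = -930.74 kJ/s
Sensible, feed 53.8→25 °C: -95.054 kJ/s
Outlet flows (mol/s): A 9.499, H₂ 9.499, B 6.601
Sensible, products 25→194 °C: 509.82 kJ/s
Q = ΔH = -515.98 kJ/s = -515.98 kW
Heat removed = 1857.5 MJ/h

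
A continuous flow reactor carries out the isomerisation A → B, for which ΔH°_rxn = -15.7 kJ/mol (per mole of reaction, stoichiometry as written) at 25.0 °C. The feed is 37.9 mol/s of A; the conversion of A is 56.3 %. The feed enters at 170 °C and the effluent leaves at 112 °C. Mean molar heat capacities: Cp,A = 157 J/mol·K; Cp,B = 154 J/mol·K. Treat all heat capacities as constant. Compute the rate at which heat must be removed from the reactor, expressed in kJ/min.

Q_out = 41100 kJ/min

Extent of reaction ξ = 0.563 × 37.9 = 21.338 mol/s
Reaction term: ξ·ΔH°_rxn = 21.338 × -15.7 = -335 kJ/s
Sensible, feed 170→25 °C: -862.79 kJ/s
Outlet flows (mol/s): A 16.562, B 21.338
Sensible, products 25→112 °C: 512.11 kJ/s
Q = ΔH = -685.69 kJ/s = -685.69 kW
Heat removed = 41141 kJ/min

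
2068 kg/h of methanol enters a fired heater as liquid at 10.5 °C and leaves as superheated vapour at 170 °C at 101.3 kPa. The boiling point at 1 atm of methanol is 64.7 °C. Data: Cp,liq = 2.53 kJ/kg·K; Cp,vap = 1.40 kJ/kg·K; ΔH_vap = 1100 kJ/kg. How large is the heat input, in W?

liquid 10.5→64.7 °C: 137.13 kJ/kg
vaporisation at 64.7 °C: 1100 kJ/kg
vapour 64.7→170 °C: 147.42 kJ/kg
Δh = 137.13 + 1100 + 147.42 = 1384.5 kJ/kg
Q = ṁ·Δh = 2068 kg/h × 1384.5 kJ/kg = 2.8632e+06 kJ/h
|Q| = 795.34 kW = 795340 W

Q = 795000 W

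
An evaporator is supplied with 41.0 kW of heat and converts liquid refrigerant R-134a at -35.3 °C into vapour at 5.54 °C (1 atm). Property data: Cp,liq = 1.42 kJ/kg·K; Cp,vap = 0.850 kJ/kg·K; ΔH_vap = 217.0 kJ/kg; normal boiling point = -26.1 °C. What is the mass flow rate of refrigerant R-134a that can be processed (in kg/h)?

Δh = 1.42×(-26.1−-35.3) + 217.0 + 0.850×(5.54−-26.1) = 256.96 kJ/kg
Q = 41.0 kW = 41 kJ/s = 147600 kJ/h
ṁ = Q/Δh = 147600 / 256.96 = 574.41 kg/h

ṁ = 574 kg/h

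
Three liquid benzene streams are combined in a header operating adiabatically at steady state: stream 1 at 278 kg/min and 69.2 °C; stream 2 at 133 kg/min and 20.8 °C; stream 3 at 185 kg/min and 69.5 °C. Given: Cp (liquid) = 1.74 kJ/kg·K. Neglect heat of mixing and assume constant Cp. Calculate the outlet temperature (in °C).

T_out = 58.5 °C

Adiabatic, steady state ⇒ Σ ṁᵢCp,ᵢ(T_out − Tᵢ) = 0
T_out = Σ ṁᵢCp,ᵢTᵢ / Σ ṁᵢCp,ᵢ
      = 60659 / 1037 = 58.492 °C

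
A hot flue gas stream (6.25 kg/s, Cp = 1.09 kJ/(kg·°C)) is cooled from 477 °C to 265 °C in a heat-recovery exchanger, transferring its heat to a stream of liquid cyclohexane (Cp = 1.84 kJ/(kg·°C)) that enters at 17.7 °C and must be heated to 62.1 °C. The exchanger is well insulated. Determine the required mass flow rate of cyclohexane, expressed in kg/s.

ṁ_c = 17.7 kg/s

Heat released by hot stream: Q = 6.25 × 1.09 × (477 − 265) = 1444.3 kJ/s
Energy balance on cold side (adiabatic exchanger): Q = ṁ_c·Cp_c·(T_c,out − T_c,in)
ṁ_c = 1444.3 / [1.84 × (62.1 − 17.7)] = 17.678 kg/s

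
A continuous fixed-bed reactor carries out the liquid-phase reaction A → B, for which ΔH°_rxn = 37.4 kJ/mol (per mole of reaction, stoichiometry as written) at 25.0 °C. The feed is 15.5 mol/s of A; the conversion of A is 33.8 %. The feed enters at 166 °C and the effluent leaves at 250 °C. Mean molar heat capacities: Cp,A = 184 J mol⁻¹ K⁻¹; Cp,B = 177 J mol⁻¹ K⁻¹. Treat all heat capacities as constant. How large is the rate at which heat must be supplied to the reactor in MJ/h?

Q_in = 1540 MJ/h

Extent of reaction ξ = 0.338 × 15.5 = 5.239 mol/s
Reaction term: ξ·ΔH°_rxn = 5.239 × 37.4 = 195.94 kJ/s
Sensible, feed 166→25 °C: -402.13 kJ/s
Outlet flows (mol/s): A 10.261, B 5.239
Sensible, products 25→250 °C: 633.45 kJ/s
Q = ΔH = 427.26 kJ/s = 427.26 kW
Heat supplied = 1538.1 MJ/h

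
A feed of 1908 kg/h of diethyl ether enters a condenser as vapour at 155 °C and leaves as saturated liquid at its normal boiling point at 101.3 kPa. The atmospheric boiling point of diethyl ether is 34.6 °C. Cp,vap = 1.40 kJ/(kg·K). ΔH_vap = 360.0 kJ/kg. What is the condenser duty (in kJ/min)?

Q_c = 16800 kJ/min

vapour 155→34.6 °C: -168.56 kJ/kg
condensation at 34.6 °C: -360 kJ/kg
Δh = -168.56 + -360 = -528.56 kJ/kg
Q = ṁ·Δh = 1908 kg/h × -528.56 kJ/kg = -1.0085e+06 kJ/h
|Q| = 280.14 kW = 16808 kJ/min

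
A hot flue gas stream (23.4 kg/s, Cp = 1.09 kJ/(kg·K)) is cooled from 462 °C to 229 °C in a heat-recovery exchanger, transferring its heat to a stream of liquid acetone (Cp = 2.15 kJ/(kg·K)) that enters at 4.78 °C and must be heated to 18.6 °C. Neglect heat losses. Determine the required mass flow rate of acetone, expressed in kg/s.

Heat released by hot stream: Q = 23.4 × 1.09 × (462 − 229) = 5942.9 kJ/s
Energy balance on cold side (adiabatic exchanger): Q = ṁ_c·Cp_c·(T_c,out − T_c,in)
ṁ_c = 5942.9 / [2.15 × (18.6 − 4.78)] = 200.01 kg/s

ṁ_c = 200 kg/s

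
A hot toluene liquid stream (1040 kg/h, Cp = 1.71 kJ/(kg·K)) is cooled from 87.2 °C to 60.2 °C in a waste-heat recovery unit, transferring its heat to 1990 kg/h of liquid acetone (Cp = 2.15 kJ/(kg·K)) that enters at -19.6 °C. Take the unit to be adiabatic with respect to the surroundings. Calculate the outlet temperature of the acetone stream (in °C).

T_c,out = -8.38 °C

Heat released by hot stream: Q = 1040 × 1.71 × (87.2 − 60.2) = 48017 kJ/h
Energy balance on cold side (adiabatic exchanger): Q = ṁ_c·Cp_c·(T_c,out − T_c,in)
T_c,out = -19.6 + 48017/(1990 × 2.15) = -8.3772 °C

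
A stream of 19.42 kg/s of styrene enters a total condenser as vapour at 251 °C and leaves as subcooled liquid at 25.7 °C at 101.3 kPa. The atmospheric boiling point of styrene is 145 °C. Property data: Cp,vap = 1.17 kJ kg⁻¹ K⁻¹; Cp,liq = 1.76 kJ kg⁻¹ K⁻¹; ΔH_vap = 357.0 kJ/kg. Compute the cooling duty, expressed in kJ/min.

Q_c = 805000 kJ/min

vapour 251→145 °C: -124.02 kJ/kg
condensation at 145 °C: -357 kJ/kg
liquid 145→25.7 °C: -209.97 kJ/kg
Δh = -124.02 + -357 + -209.97 = -690.99 kJ/kg
Q = ṁ·Δh = 19.42 kg/s × -690.99 kJ/kg = -13419 kJ/s
|Q| = 13419 kW = 805140 kJ/min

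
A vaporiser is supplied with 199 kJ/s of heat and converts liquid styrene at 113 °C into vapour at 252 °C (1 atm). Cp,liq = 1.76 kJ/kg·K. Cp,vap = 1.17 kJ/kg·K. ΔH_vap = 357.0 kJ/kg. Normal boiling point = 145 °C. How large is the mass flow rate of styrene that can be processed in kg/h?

Δh = 1.76×(145−113) + 357.0 + 1.17×(252−145) = 538.51 kJ/kg
Q = 199 kJ/s = 199 kJ/s = 716400 kJ/h
ṁ = Q/Δh = 716400 / 538.51 = 1330.3 kg/h

ṁ = 1330 kg/h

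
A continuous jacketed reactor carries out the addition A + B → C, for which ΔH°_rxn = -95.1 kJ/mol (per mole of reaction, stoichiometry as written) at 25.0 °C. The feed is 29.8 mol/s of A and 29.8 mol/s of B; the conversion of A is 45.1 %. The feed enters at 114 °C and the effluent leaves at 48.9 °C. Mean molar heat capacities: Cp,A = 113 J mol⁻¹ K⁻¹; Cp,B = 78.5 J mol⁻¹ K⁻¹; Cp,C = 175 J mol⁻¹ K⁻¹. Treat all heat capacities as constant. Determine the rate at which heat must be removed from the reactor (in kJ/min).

Extent of reaction ξ = 0.451 × 29.8 = 13.44 mol/s
Reaction term: ξ·ΔH°_rxn = 13.44 × -95.1 = -1278.1 kJ/s
Sensible, feed 114→25 °C: -507.9 kJ/s
Outlet flows (mol/s): A 16.36, B 16.36, C 13.44
Sensible, products 25→48.9 °C: 131.09 kJ/s
Q = ΔH = -1654.9 kJ/s = -1654.9 kW
Heat removed = 99296 kJ/min

Q_out = 99300 kJ/min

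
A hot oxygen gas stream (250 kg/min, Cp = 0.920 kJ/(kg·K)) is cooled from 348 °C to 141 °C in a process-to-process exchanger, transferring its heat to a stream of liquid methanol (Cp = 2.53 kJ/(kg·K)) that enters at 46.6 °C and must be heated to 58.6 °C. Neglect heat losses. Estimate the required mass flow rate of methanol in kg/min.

ṁ_c = 1570 kg/min

Heat released by hot stream: Q = 250 × 0.920 × (348 − 141) = 47610 kJ/min
Energy balance on cold side (adiabatic exchanger): Q = ṁ_c·Cp_c·(T_c,out − T_c,in)
ṁ_c = 47610 / [2.53 × (58.6 − 46.6)] = 1568.2 kg/min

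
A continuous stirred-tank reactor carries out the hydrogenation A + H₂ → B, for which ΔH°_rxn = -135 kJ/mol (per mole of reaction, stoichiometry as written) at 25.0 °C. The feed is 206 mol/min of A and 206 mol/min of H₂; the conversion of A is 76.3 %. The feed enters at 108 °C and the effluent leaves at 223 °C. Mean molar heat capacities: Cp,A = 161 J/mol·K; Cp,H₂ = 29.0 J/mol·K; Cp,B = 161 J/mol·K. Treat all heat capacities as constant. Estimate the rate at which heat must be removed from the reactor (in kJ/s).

Extent of reaction ξ = 0.763 × 206 = 157.18 mol/min
Reaction term: ξ·ΔH°_rxn = 157.18 × -135 = -21219 kJ/min
Sensible, feed 108→25 °C: -3248.6 kJ/min
Outlet flows (mol/min): A 48.822, H₂ 48.822, B 157.18
Sensible, products 25→223 °C: 6847.2 kJ/min
Q = ΔH = -17620 kJ/min = -293.67 kW
Heat removed = 293.67 kJ/s

Q_out = 294 kJ/s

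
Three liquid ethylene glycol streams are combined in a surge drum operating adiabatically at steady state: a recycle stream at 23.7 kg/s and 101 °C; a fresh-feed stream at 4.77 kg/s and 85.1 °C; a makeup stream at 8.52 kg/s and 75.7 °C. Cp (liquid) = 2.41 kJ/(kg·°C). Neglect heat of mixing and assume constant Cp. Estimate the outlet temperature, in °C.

Adiabatic, steady state ⇒ Σ ṁᵢCp,ᵢ(T_out − Tᵢ) = 0
Σ ṁᵢCp,ᵢTᵢ = 23.7×2.41×101 + 4.77×2.41×85.1 + 8.52×2.41×75.7 = 8301.5
Σ ṁᵢCp,ᵢ = 23.7×2.41 + 4.77×2.41 + 8.52×2.41 = 89.146
T_out = 8301.5 / 89.146 = 93.122 °C

T_out = 93.1 °C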